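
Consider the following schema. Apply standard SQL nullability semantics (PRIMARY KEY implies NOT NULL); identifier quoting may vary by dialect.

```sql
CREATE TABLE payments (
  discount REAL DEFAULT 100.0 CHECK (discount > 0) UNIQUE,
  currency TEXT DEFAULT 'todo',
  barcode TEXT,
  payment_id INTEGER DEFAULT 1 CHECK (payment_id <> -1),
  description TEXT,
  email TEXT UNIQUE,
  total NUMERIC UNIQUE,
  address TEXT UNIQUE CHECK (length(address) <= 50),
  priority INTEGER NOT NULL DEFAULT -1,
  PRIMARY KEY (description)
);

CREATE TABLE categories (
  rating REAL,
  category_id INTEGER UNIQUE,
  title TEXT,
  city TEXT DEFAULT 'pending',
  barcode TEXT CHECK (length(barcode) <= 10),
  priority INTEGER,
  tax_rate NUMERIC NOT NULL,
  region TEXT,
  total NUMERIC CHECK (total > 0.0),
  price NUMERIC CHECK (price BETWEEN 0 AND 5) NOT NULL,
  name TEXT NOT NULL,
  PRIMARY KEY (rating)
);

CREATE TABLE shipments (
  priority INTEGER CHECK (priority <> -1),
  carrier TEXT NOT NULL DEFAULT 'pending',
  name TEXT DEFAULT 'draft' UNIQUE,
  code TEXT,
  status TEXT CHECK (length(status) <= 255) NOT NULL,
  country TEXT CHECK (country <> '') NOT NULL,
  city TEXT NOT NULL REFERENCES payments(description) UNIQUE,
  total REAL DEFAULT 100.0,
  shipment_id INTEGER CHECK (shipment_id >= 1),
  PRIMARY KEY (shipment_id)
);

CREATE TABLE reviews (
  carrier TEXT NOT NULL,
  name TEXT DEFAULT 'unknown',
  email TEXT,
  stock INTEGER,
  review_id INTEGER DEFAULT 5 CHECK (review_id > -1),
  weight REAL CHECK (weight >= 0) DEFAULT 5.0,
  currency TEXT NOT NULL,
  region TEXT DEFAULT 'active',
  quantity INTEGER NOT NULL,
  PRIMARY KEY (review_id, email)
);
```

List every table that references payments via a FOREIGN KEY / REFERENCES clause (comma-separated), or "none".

- shipments.city references payments(description).

shipments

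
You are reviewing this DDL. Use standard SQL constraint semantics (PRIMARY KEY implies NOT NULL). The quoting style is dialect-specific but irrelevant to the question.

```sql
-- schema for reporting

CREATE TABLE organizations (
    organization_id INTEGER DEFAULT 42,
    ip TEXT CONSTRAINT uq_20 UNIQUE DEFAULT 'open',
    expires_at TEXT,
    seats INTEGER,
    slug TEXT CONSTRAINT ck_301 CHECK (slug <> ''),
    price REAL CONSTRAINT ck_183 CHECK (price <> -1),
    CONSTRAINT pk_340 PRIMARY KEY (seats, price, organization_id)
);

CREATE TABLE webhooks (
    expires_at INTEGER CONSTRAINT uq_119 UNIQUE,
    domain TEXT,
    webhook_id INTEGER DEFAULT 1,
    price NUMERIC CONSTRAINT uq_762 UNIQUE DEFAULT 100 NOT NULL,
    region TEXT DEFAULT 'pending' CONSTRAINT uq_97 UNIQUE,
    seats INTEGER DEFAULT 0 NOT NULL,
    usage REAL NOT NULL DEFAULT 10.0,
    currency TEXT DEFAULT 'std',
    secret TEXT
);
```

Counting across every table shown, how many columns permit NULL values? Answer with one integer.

organizations: 3 nullable (ip, expires_at, slug — PK (seats, price, organization_id) and explicit NOT NULL columns excluded).
webhooks: 6 nullable (expires_at, domain, webhook_id, region, currency, secret — PK none and explicit NOT NULL columns excluded).
Total: 3 + 6 = 9.

9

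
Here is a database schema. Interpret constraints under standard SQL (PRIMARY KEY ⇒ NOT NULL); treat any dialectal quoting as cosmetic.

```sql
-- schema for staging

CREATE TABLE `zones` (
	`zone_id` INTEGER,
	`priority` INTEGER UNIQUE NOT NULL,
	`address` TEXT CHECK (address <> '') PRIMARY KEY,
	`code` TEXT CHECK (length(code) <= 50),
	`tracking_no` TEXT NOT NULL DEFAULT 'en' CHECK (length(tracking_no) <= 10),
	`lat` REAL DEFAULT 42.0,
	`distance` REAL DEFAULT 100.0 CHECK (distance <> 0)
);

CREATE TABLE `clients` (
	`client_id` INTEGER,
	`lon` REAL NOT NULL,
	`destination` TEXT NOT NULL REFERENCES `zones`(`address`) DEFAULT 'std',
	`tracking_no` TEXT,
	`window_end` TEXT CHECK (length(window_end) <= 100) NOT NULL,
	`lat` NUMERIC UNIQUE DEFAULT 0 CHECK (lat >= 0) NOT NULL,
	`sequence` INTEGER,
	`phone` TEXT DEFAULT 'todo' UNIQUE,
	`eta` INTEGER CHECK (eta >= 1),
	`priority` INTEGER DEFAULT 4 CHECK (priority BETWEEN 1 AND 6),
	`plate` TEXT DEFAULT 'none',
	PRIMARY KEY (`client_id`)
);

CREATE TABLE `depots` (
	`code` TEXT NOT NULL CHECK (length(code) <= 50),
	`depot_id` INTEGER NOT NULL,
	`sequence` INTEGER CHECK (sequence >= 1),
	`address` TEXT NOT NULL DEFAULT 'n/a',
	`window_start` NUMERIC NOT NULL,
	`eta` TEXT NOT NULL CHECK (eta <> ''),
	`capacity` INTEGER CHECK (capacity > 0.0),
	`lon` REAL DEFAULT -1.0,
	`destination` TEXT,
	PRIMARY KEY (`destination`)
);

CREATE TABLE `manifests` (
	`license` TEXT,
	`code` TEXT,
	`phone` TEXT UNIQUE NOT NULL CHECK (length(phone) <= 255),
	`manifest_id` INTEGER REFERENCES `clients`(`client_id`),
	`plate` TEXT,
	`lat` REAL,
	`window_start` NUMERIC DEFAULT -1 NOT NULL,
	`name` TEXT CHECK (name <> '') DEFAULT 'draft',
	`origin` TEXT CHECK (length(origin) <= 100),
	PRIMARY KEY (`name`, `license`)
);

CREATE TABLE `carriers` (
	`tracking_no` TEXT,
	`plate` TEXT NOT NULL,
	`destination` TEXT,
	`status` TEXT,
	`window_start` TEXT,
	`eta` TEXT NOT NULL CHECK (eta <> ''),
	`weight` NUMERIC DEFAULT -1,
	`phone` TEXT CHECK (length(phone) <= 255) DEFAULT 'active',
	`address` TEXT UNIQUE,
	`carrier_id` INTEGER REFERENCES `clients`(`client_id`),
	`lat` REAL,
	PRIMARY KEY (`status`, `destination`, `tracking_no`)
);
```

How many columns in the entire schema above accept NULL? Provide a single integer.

24

zones: 4 nullable (zone_id, code, lat, distance — PK (address) and explicit NOT NULL columns excluded).
clients: 6 nullable (tracking_no, sequence, phone, eta, priority, plate — PK (client_id) and explicit NOT NULL columns excluded).
depots: 3 nullable (sequence, capacity, lon — PK (destination) and explicit NOT NULL columns excluded).
manifests: 5 nullable (code, manifest_id, plate, lat, origin — PK (name, license) and explicit NOT NULL columns excluded).
carriers: 6 nullable (window_start, weight, phone, address, carrier_id, lat — PK (status, destination, tracking_no) and explicit NOT NULL columns excluded).
Total: 4 + 6 + 3 + 5 + 6 = 24.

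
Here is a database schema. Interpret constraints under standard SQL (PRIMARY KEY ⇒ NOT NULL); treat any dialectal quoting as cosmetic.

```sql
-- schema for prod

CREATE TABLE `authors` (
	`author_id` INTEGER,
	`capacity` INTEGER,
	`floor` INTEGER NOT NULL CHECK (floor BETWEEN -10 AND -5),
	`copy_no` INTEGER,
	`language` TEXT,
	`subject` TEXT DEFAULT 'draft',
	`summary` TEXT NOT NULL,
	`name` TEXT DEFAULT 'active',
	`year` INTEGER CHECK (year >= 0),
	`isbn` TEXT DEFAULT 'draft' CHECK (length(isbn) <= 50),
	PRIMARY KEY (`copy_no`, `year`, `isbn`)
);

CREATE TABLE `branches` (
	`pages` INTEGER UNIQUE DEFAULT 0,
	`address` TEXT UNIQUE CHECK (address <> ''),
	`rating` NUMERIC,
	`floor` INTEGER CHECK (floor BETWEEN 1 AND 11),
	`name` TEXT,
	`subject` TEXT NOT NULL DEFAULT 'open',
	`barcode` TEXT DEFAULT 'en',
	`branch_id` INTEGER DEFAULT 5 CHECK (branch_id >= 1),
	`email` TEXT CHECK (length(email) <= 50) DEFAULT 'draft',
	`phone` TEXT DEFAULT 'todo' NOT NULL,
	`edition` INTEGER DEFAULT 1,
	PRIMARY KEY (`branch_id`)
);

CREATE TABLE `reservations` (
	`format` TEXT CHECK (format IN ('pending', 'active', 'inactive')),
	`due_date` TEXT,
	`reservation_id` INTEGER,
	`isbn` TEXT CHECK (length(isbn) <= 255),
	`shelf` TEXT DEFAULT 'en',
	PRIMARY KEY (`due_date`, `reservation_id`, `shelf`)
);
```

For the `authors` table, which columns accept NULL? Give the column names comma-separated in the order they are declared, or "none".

author_id, capacity, language, subject, name

- author_id: no NOT NULL constraint applies → nullable.
- capacity: no NOT NULL constraint applies → nullable.
- floor: declared NOT NULL → not nullable.
- copy_no: part of the PRIMARY KEY, which implies NOT NULL → not nullable.
- language: no NOT NULL constraint applies → nullable.
- subject: DEFAULT only fills an omitted column; an explicit NULL is still allowed → nullable.
- summary: declared NOT NULL → not nullable.
- name: DEFAULT only fills an omitted column; an explicit NULL is still allowed → nullable.
- year: part of the PRIMARY KEY, which implies NOT NULL → not nullable.
- isbn: part of the PRIMARY KEY, which implies NOT NULL → not nullable.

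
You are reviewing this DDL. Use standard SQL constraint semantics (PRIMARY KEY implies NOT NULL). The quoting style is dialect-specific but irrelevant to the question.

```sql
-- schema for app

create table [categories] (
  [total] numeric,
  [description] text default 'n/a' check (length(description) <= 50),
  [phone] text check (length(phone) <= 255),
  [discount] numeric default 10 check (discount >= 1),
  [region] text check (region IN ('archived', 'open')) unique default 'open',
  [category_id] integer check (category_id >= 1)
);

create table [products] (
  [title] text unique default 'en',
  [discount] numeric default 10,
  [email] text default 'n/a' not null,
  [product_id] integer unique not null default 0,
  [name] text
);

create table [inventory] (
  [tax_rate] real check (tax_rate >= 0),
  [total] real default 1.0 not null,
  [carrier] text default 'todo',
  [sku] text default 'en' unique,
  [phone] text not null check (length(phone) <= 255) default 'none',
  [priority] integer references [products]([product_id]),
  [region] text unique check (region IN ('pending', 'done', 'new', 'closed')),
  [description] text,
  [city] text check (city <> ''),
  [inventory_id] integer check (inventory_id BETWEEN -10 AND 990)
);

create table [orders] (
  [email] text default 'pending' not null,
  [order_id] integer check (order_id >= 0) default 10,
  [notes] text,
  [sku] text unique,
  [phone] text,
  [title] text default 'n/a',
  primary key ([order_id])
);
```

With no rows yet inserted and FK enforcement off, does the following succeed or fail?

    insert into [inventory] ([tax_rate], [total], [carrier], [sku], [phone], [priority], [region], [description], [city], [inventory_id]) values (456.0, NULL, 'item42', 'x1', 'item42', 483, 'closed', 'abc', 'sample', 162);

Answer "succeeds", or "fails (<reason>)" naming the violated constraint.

total is explicitly set to NULL, but total is declared NOT NULL.

fails (NOT NULL on total)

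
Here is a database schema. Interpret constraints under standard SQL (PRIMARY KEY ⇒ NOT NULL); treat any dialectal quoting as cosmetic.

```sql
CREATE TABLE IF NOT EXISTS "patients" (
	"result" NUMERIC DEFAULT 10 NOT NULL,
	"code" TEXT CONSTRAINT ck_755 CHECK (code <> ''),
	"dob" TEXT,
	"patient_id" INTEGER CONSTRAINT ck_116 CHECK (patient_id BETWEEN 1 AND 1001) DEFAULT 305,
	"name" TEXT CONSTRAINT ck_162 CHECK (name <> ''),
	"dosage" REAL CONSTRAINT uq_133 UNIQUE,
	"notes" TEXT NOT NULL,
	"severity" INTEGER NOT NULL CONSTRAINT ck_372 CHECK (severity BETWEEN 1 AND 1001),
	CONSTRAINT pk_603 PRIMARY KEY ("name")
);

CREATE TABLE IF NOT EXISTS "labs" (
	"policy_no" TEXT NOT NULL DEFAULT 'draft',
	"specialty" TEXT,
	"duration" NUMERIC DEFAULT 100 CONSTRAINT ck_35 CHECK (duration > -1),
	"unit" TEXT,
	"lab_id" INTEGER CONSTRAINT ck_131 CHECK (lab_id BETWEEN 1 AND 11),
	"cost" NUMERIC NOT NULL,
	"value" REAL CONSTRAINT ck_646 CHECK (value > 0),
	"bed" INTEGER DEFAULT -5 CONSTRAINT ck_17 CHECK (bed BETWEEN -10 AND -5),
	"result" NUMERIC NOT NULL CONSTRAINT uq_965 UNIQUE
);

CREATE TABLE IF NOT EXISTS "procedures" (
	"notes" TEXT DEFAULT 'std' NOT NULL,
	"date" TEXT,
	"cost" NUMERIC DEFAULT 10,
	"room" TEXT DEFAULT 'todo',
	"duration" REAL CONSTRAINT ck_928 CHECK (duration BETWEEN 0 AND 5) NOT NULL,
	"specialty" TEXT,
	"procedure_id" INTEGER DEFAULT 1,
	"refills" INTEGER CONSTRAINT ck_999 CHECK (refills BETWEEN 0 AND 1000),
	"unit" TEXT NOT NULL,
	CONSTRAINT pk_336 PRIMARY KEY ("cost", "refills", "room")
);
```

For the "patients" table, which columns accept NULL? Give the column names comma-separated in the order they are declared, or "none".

code, dob, patient_id, dosage

- result: declared NOT NULL → not nullable.
- code: CHECK does not forbid NULL (a CHECK constraint passes when its expression is NULL) → nullable.
- dob: no NOT NULL constraint applies → nullable.
- patient_id: CHECK does not forbid NULL (a CHECK constraint passes when its expression is NULL) → nullable.
- name: part of the PRIMARY KEY, which implies NOT NULL → not nullable.
- dosage: UNIQUE does not imply NOT NULL → nullable.
- notes: declared NOT NULL → not nullable.
- severity: declared NOT NULL → not nullable.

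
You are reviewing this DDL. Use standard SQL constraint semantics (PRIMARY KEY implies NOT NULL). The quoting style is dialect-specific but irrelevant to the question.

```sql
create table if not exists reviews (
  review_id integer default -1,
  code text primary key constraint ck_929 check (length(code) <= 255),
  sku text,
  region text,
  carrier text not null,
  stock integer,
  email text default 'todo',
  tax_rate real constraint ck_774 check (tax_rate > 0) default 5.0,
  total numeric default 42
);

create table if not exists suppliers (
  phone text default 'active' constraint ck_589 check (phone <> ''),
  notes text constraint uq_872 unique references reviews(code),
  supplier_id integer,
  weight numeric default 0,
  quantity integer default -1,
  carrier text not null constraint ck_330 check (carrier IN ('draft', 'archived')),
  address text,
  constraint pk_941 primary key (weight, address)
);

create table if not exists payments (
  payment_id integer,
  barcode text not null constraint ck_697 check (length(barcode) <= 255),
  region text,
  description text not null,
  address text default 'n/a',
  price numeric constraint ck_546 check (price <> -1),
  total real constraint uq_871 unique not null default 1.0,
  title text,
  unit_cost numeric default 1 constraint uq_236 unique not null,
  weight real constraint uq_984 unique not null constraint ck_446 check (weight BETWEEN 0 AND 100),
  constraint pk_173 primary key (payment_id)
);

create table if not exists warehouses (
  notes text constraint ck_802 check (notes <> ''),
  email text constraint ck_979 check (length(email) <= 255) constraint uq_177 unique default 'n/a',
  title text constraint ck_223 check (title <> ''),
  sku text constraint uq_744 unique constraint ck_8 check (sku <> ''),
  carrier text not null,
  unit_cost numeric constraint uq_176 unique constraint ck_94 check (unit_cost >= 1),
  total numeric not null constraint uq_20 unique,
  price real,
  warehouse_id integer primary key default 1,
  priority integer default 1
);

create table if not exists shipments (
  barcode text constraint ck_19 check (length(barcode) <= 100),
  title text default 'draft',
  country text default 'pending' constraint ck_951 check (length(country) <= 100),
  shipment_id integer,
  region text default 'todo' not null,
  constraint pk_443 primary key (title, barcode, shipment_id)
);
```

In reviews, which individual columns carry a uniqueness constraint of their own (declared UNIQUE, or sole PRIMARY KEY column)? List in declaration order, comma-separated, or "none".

- review_id: no UNIQUE or single-column PK constraint.
- code: single-column PRIMARY KEY → unique.
- sku: no UNIQUE or single-column PK constraint.
- region: no UNIQUE or single-column PK constraint.
- carrier: no UNIQUE or single-column PK constraint.
- stock: no UNIQUE or single-column PK constraint.
- email: no UNIQUE or single-column PK constraint.
- tax_rate: no UNIQUE or single-column PK constraint.
- total: no UNIQUE or single-column PK constraint.

code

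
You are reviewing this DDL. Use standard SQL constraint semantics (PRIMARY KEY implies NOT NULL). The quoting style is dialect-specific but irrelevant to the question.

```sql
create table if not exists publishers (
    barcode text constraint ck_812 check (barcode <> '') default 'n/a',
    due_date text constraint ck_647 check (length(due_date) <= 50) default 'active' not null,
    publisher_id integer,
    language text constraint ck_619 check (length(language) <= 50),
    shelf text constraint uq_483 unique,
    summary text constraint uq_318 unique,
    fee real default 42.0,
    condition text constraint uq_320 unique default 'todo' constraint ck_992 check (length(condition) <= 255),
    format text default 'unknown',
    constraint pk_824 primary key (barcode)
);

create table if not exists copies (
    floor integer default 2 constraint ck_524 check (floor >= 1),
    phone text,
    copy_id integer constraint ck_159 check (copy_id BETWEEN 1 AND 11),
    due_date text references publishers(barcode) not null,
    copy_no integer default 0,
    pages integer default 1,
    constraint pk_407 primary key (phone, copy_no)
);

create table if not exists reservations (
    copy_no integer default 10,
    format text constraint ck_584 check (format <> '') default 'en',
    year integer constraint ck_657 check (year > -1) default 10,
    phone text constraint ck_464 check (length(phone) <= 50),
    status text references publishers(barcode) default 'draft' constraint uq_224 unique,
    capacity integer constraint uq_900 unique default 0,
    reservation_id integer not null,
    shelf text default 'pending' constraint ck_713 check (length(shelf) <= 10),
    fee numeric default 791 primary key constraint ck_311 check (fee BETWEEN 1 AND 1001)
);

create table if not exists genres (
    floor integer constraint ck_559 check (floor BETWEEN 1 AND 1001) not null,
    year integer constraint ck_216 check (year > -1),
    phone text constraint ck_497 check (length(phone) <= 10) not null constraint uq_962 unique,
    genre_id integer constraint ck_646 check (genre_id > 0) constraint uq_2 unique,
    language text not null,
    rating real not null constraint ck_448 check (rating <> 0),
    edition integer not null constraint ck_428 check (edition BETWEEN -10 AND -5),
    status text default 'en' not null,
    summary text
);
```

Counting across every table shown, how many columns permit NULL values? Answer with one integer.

20

publishers: 7 nullable (publisher_id, language, shelf, summary, fee, condition, format — PK (barcode) and explicit NOT NULL columns excluded).
copies: 3 nullable (floor, copy_id, pages — PK (phone, copy_no) and explicit NOT NULL columns excluded).
reservations: 7 nullable (copy_no, format, year, phone, status, capacity, shelf — PK (fee) and explicit NOT NULL columns excluded).
genres: 3 nullable (year, genre_id, summary — PK none and explicit NOT NULL columns excluded).
Total: 7 + 3 + 7 + 3 = 20.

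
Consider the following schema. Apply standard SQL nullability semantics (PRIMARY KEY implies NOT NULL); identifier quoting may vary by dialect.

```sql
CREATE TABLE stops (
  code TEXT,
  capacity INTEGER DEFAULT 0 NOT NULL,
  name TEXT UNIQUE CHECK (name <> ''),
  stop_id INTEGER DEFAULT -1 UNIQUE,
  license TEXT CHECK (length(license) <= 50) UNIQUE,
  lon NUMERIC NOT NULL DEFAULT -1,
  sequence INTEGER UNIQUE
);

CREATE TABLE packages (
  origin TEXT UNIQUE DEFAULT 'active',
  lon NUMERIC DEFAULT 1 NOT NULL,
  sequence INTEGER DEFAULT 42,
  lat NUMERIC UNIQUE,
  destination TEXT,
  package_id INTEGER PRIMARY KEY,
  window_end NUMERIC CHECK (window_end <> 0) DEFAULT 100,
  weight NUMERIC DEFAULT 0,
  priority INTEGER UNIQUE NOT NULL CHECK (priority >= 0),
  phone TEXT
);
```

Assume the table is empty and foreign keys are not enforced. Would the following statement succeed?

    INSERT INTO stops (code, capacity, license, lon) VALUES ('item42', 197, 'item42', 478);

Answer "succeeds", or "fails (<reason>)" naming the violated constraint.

NOT NULL columns: capacity is supplied; lon is supplied.
CHECK constraints: 'item42' satisfies (length(license) <= 50).
No constraint is violated.

succeeds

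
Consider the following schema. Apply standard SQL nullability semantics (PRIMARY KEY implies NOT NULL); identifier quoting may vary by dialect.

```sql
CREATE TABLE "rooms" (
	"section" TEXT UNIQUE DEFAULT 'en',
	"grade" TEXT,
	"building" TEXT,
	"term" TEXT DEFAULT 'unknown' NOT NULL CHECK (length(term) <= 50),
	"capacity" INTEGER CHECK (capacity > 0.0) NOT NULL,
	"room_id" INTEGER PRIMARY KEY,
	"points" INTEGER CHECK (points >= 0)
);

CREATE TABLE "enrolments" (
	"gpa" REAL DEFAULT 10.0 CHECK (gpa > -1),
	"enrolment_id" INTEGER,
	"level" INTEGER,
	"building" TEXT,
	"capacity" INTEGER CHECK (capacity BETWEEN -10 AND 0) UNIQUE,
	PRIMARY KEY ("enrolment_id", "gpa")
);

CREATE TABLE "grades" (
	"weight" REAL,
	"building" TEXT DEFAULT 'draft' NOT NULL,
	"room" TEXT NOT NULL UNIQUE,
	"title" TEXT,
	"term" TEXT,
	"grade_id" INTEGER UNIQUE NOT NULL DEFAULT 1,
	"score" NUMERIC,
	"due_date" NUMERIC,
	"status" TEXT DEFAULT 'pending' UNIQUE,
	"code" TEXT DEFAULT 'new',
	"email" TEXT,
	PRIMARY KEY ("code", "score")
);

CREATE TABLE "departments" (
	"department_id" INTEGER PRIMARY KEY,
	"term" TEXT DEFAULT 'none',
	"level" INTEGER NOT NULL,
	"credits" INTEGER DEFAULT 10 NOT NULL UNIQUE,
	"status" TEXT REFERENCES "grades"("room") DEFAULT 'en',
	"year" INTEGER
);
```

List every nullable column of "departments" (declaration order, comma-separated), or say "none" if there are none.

- department_id: part of the PRIMARY KEY, which implies NOT NULL → not nullable.
- term: DEFAULT only fills an omitted column; an explicit NULL is still allowed → nullable.
- level: declared NOT NULL → not nullable.
- credits: declared NOT NULL → not nullable.
- status: a foreign key column may be NULL unless separately constrained → nullable.
- year: no NOT NULL constraint applies → nullable.

term, status, year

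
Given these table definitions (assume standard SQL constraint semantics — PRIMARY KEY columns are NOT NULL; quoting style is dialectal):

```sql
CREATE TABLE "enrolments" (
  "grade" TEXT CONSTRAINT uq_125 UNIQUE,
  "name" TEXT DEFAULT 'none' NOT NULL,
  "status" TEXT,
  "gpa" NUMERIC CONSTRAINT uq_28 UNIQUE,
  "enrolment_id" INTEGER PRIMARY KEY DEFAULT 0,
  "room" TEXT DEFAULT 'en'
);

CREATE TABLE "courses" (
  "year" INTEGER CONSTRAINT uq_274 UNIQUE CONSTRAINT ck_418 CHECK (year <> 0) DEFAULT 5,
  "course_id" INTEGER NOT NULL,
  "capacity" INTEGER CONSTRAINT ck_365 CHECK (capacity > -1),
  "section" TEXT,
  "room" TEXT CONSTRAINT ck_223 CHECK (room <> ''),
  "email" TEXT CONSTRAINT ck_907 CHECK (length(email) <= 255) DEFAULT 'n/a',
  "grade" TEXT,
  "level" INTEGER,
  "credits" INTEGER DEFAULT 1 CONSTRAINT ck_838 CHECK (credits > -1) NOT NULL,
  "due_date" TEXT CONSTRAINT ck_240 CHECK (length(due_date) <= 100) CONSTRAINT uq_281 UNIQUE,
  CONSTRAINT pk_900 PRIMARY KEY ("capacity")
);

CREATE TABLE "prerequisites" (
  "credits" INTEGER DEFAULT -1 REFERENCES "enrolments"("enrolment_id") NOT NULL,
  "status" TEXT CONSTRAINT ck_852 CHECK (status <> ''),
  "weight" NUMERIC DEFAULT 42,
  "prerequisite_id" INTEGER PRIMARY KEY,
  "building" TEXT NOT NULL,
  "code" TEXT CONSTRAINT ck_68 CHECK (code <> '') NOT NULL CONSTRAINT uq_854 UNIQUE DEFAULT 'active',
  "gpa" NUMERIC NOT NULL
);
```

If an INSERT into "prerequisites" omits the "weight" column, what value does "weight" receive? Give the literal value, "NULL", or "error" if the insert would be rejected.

42

weight has an explicit DEFAULT 42.
When the column is omitted from an INSERT, that default is used.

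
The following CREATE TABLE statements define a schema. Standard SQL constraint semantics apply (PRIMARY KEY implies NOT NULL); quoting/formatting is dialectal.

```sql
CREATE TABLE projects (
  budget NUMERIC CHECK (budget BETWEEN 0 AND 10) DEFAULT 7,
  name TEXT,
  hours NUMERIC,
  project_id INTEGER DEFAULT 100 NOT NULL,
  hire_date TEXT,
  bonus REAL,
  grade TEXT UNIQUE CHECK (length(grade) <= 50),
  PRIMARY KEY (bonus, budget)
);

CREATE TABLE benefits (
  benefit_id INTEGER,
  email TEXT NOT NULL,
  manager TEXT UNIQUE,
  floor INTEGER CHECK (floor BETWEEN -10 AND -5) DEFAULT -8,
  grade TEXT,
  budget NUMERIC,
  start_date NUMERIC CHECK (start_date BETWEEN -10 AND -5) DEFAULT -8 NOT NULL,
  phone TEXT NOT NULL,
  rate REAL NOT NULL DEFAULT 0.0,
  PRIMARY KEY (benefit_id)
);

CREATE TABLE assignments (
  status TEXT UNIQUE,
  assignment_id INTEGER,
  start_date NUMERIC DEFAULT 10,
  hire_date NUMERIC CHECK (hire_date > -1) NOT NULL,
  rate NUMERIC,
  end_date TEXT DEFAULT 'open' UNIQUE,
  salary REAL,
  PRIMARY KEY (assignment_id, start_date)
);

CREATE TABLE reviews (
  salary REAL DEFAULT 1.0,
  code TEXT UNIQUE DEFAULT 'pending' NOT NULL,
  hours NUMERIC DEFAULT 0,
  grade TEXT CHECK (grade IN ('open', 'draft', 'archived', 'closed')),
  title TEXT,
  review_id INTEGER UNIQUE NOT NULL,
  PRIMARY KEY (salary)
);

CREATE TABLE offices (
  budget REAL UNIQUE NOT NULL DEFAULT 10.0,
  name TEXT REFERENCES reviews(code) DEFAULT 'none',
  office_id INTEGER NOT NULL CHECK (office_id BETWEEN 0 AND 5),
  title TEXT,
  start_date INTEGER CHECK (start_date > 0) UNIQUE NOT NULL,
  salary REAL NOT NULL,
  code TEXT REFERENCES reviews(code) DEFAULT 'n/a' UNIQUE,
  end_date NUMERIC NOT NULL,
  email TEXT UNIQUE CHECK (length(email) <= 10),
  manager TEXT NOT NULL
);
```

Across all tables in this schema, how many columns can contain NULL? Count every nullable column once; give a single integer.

19

projects: 4 nullable (name, hours, hire_date, grade — PK (bonus, budget) and explicit NOT NULL columns excluded).
benefits: 4 nullable (manager, floor, grade, budget — PK (benefit_id) and explicit NOT NULL columns excluded).
assignments: 4 nullable (status, rate, end_date, salary — PK (assignment_id, start_date) and explicit NOT NULL columns excluded).
reviews: 3 nullable (hours, grade, title — PK (salary) and explicit NOT NULL columns excluded).
offices: 4 nullable (name, title, code, email — PK none and explicit NOT NULL columns excluded).
Total: 4 + 4 + 4 + 3 + 4 = 19.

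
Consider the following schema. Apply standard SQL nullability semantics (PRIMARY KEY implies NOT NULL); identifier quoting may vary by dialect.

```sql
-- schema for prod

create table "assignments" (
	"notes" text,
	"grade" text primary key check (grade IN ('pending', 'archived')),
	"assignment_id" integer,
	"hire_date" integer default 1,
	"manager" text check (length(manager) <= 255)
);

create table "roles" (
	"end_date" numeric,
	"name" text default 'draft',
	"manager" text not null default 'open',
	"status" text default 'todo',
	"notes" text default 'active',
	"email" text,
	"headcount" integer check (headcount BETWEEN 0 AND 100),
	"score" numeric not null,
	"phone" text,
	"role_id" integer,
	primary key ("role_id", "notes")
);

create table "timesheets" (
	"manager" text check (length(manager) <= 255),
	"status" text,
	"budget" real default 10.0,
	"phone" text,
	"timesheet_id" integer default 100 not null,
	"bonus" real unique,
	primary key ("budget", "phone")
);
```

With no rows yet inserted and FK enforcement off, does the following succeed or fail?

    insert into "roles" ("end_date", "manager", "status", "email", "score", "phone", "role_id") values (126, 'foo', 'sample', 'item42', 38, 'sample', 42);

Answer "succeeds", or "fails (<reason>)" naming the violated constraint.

NOT NULL columns: manager is supplied; notes defaults to 'active'; role_id is supplied; score is supplied.
No constraint is violated.

succeeds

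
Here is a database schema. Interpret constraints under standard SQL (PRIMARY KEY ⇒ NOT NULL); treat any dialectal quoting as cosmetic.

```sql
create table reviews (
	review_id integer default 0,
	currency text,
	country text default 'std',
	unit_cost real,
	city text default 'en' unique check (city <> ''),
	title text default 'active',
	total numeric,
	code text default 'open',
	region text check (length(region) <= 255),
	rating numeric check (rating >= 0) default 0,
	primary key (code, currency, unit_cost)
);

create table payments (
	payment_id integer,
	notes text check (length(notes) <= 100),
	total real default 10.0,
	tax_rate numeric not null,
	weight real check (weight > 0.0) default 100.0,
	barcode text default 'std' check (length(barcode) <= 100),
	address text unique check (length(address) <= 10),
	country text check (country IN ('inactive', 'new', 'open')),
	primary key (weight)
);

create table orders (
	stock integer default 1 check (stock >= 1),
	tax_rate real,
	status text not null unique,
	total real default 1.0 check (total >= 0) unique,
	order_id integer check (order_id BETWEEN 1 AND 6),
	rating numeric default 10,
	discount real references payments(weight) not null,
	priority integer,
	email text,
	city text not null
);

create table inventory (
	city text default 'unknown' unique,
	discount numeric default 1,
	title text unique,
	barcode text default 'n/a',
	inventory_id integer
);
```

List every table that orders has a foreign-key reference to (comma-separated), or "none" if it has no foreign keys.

- discount REFERENCES payments(weight).

payments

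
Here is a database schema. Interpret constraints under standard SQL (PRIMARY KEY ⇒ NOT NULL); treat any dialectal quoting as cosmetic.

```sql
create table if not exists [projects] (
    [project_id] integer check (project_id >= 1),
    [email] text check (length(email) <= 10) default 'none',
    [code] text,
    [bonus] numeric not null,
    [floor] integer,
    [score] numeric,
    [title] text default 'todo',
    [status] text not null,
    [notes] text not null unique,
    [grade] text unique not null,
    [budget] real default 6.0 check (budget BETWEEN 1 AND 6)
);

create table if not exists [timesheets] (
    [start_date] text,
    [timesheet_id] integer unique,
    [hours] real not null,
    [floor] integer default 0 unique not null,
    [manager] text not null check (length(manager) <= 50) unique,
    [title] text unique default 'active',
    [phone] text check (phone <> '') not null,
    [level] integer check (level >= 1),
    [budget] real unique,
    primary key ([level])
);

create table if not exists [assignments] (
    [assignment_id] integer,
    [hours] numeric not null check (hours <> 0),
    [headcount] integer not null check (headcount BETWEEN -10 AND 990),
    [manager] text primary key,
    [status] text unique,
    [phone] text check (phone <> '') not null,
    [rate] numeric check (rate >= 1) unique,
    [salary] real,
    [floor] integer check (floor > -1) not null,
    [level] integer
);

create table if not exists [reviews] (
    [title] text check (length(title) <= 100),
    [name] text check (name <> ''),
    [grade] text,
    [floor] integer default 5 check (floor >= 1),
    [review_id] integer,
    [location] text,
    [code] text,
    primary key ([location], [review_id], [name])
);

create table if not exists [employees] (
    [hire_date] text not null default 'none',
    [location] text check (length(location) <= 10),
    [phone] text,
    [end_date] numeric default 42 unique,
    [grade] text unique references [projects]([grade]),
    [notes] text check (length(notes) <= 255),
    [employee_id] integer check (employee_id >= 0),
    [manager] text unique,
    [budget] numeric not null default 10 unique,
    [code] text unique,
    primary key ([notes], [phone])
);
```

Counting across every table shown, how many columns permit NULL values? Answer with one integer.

26

projects: 7 nullable (project_id, email, code, floor, score, title, budget — PK none and explicit NOT NULL columns excluded).
timesheets: 4 nullable (start_date, timesheet_id, title, budget — PK (level) and explicit NOT NULL columns excluded).
assignments: 5 nullable (assignment_id, status, rate, salary, level — PK (manager) and explicit NOT NULL columns excluded).
reviews: 4 nullable (title, grade, floor, code — PK (location, review_id, name) and explicit NOT NULL columns excluded).
employees: 6 nullable (location, end_date, grade, employee_id, manager, code — PK (notes, phone) and explicit NOT NULL columns excluded).
Total: 7 + 4 + 5 + 4 + 6 = 26.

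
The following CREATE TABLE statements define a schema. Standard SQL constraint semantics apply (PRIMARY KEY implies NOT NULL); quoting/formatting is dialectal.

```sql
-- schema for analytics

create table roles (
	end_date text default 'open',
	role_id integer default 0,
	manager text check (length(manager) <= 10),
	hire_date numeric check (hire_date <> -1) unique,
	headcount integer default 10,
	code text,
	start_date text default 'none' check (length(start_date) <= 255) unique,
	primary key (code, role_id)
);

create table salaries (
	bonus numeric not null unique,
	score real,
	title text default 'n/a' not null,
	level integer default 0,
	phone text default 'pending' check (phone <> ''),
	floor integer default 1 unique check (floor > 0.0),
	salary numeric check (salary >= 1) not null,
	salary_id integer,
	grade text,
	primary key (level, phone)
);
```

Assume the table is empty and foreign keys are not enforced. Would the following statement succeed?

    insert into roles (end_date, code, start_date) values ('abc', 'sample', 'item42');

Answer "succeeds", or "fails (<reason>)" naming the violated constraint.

NOT NULL columns: code is supplied; role_id defaults to 0.
CHECK constraints: 'item42' satisfies (length(start_date) <= 255).
No constraint is violated.

succeeds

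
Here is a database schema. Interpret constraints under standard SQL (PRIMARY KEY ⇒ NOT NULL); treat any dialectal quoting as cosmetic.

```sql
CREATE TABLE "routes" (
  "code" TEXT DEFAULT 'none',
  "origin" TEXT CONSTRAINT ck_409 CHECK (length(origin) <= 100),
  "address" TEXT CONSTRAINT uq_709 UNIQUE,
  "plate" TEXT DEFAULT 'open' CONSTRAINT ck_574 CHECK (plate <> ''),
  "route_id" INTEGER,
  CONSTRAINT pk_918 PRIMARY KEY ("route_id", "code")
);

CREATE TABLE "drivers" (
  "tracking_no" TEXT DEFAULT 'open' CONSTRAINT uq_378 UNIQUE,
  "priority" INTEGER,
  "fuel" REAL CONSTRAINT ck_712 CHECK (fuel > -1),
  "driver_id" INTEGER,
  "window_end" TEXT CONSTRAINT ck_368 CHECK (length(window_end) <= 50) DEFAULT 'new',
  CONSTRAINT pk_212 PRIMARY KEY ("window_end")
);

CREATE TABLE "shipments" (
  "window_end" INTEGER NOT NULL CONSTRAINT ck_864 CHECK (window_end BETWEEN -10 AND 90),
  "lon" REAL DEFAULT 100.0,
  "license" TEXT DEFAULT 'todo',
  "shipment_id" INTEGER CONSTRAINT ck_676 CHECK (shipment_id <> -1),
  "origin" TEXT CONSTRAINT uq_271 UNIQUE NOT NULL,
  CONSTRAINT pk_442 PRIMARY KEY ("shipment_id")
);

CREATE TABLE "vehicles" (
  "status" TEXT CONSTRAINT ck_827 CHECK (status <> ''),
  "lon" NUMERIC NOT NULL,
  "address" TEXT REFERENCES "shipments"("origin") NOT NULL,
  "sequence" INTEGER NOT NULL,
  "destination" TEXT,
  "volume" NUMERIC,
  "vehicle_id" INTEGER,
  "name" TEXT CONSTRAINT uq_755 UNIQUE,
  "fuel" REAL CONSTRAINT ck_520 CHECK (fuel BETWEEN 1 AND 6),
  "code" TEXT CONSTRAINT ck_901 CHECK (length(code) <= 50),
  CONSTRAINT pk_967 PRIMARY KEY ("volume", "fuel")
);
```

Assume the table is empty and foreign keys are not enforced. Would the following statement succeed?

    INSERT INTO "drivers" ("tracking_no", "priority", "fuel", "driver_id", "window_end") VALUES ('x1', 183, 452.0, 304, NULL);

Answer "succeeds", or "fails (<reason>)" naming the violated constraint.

fails (NOT NULL on window_end)

window_end is explicitly set to NULL, but window_end is part of the PRIMARY KEY (implied NOT NULL).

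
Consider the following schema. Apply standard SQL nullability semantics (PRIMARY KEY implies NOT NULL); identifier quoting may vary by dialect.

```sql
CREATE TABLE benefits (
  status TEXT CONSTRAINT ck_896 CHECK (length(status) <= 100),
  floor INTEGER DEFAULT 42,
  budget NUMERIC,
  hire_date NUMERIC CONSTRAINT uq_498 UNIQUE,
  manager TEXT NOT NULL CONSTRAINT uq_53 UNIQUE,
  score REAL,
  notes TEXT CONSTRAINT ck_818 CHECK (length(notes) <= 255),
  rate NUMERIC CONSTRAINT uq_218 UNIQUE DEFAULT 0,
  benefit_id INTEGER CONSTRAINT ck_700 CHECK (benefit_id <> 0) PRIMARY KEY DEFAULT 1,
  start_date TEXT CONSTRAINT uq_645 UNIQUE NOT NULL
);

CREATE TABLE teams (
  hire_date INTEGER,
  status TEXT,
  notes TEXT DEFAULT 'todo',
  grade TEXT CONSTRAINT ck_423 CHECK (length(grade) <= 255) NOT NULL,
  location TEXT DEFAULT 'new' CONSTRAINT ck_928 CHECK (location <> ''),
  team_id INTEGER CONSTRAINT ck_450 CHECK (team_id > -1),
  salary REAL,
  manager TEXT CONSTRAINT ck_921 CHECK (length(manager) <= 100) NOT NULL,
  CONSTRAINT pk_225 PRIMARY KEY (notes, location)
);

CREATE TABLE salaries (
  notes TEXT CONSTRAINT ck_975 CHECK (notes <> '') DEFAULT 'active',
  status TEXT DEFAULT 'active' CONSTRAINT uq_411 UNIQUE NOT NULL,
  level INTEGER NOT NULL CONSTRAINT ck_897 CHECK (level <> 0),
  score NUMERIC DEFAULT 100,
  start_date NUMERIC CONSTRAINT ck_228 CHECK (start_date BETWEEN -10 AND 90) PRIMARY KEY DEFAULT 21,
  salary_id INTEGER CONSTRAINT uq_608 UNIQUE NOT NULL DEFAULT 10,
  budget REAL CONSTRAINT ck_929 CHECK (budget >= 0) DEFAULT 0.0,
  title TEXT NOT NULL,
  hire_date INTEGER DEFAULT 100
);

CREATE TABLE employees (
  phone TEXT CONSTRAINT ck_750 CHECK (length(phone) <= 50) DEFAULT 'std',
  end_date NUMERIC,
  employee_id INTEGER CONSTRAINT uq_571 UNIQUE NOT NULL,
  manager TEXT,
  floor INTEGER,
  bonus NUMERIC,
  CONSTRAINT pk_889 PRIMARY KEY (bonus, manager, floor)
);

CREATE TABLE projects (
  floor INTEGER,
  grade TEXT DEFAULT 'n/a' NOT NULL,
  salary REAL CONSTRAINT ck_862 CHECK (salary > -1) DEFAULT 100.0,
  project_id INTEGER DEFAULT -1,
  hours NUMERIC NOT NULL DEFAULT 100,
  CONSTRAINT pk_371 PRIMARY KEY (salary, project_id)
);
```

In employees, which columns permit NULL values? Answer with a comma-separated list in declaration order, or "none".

phone, end_date

- phone: CHECK does not forbid NULL (a CHECK constraint passes when its expression is NULL) → nullable.
- end_date: no NOT NULL constraint applies → nullable.
- employee_id: declared NOT NULL → not nullable.
- manager: part of the PRIMARY KEY, which implies NOT NULL → not nullable.
- floor: part of the PRIMARY KEY, which implies NOT NULL → not nullable.
- bonus: part of the PRIMARY KEY, which implies NOT NULL → not nullable.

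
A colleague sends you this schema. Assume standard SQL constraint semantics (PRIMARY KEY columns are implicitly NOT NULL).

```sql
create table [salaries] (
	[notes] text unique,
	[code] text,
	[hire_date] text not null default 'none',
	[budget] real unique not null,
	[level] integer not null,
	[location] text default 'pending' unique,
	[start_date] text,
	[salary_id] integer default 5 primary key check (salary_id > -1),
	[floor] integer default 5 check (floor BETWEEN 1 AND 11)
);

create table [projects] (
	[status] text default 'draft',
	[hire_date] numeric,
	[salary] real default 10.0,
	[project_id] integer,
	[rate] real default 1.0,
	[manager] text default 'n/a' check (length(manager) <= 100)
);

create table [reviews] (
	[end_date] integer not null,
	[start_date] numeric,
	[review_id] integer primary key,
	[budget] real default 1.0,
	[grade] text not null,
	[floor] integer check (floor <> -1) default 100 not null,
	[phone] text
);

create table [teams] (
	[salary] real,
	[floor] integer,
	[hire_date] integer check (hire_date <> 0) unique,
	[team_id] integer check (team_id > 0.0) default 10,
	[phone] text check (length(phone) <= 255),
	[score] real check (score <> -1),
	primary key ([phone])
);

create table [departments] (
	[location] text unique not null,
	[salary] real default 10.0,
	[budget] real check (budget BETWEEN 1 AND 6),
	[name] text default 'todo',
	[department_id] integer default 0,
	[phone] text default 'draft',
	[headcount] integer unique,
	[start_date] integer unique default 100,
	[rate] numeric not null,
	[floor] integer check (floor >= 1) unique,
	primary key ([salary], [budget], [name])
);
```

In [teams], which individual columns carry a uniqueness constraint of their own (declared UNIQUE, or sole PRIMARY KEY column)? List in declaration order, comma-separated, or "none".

- salary: no UNIQUE or single-column PK constraint.
- floor: no UNIQUE or single-column PK constraint.
- hire_date: declared UNIQUE → unique.
- team_id: no UNIQUE or single-column PK constraint.
- phone: single-column PRIMARY KEY → unique.
- score: no UNIQUE or single-column PK constraint.

hire_date, phone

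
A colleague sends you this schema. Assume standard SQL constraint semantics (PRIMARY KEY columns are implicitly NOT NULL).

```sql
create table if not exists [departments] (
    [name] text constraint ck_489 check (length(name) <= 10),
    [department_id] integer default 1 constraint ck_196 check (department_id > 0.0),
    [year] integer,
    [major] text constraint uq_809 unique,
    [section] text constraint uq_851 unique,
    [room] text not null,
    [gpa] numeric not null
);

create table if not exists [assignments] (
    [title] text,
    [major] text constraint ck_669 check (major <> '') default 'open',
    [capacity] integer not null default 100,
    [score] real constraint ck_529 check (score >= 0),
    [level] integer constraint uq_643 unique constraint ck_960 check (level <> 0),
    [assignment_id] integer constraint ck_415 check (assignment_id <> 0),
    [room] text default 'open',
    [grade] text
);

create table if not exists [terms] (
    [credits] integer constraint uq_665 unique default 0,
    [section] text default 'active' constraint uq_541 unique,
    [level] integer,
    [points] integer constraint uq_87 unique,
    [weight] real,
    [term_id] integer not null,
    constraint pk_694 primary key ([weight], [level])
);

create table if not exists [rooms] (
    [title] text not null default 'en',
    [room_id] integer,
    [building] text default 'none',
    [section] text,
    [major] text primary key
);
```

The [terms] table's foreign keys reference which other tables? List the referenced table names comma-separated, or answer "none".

No column in terms has a REFERENCES clause.

none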